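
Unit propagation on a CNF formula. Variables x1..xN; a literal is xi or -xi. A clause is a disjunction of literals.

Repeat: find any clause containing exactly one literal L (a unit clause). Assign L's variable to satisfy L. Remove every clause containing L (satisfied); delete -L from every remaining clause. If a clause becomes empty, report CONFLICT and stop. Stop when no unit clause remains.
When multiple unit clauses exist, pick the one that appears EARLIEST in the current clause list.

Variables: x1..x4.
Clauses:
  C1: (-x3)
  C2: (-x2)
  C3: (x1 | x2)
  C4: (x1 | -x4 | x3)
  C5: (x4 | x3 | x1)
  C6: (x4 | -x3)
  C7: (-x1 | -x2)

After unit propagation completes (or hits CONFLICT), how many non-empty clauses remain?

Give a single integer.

unit clause [-3] forces x3=F; simplify:
  drop 3 from [1, -4, 3] -> [1, -4]
  drop 3 from [4, 3, 1] -> [4, 1]
  satisfied 2 clause(s); 5 remain; assigned so far: [3]
unit clause [-2] forces x2=F; simplify:
  drop 2 from [1, 2] -> [1]
  satisfied 2 clause(s); 3 remain; assigned so far: [2, 3]
unit clause [1] forces x1=T; simplify:
  satisfied 3 clause(s); 0 remain; assigned so far: [1, 2, 3]

Answer: 0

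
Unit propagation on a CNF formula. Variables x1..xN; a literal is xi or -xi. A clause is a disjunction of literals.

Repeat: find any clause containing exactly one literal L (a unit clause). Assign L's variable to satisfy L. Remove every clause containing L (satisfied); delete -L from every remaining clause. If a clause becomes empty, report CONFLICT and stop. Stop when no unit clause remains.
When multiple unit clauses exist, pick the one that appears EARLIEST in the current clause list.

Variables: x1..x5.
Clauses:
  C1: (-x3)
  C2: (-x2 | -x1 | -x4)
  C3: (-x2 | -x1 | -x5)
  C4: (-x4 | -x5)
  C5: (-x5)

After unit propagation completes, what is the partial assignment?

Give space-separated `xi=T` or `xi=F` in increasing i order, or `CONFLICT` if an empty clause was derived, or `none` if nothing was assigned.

Answer: x3=F x5=F

Derivation:
unit clause [-3] forces x3=F; simplify:
  satisfied 1 clause(s); 4 remain; assigned so far: [3]
unit clause [-5] forces x5=F; simplify:
  satisfied 3 clause(s); 1 remain; assigned so far: [3, 5]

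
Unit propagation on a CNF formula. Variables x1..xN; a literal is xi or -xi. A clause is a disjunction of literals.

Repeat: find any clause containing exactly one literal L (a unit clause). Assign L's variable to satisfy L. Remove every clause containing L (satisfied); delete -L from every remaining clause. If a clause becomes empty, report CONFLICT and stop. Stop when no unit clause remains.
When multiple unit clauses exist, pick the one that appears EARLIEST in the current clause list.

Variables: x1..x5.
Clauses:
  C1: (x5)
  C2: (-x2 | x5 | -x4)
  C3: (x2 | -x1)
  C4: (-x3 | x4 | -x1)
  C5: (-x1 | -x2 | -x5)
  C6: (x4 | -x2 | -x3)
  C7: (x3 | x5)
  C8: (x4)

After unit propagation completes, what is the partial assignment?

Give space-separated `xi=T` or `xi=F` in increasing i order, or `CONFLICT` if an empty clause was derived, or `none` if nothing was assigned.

Answer: x4=T x5=T

Derivation:
unit clause [5] forces x5=T; simplify:
  drop -5 from [-1, -2, -5] -> [-1, -2]
  satisfied 3 clause(s); 5 remain; assigned so far: [5]
unit clause [4] forces x4=T; simplify:
  satisfied 3 clause(s); 2 remain; assigned so far: [4, 5]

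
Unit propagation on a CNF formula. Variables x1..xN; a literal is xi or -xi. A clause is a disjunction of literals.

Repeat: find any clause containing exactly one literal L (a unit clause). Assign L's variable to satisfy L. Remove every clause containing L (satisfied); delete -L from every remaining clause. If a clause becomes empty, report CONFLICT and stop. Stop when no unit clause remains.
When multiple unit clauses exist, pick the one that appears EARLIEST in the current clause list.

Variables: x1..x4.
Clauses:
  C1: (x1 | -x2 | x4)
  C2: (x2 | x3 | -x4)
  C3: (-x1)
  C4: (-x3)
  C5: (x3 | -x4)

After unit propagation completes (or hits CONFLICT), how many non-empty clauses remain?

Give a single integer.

unit clause [-1] forces x1=F; simplify:
  drop 1 from [1, -2, 4] -> [-2, 4]
  satisfied 1 clause(s); 4 remain; assigned so far: [1]
unit clause [-3] forces x3=F; simplify:
  drop 3 from [2, 3, -4] -> [2, -4]
  drop 3 from [3, -4] -> [-4]
  satisfied 1 clause(s); 3 remain; assigned so far: [1, 3]
unit clause [-4] forces x4=F; simplify:
  drop 4 from [-2, 4] -> [-2]
  satisfied 2 clause(s); 1 remain; assigned so far: [1, 3, 4]
unit clause [-2] forces x2=F; simplify:
  satisfied 1 clause(s); 0 remain; assigned so far: [1, 2, 3, 4]

Answer: 0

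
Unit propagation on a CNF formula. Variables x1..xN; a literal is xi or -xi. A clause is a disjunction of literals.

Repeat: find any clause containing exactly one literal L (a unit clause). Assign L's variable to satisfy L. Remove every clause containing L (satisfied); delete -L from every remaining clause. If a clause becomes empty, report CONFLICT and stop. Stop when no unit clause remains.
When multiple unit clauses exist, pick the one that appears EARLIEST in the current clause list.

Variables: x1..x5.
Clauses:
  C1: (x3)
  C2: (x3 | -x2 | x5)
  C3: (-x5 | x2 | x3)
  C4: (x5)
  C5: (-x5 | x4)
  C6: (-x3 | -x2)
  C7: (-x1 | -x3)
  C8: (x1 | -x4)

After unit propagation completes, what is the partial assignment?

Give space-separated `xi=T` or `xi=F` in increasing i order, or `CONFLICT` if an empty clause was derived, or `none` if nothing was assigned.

Answer: CONFLICT

Derivation:
unit clause [3] forces x3=T; simplify:
  drop -3 from [-3, -2] -> [-2]
  drop -3 from [-1, -3] -> [-1]
  satisfied 3 clause(s); 5 remain; assigned so far: [3]
unit clause [5] forces x5=T; simplify:
  drop -5 from [-5, 4] -> [4]
  satisfied 1 clause(s); 4 remain; assigned so far: [3, 5]
unit clause [4] forces x4=T; simplify:
  drop -4 from [1, -4] -> [1]
  satisfied 1 clause(s); 3 remain; assigned so far: [3, 4, 5]
unit clause [-2] forces x2=F; simplify:
  satisfied 1 clause(s); 2 remain; assigned so far: [2, 3, 4, 5]
unit clause [-1] forces x1=F; simplify:
  drop 1 from [1] -> [] (empty!)
  satisfied 1 clause(s); 1 remain; assigned so far: [1, 2, 3, 4, 5]
CONFLICT (empty clause)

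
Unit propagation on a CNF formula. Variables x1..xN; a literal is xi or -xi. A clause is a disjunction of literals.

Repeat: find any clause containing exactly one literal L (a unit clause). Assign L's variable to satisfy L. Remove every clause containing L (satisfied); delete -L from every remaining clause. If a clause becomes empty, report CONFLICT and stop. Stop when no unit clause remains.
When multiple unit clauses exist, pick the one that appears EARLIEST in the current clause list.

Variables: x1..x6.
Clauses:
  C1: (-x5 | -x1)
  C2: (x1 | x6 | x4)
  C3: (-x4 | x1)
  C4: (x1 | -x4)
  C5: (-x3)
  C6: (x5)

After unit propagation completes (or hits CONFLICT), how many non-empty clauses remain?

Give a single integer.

Answer: 0

Derivation:
unit clause [-3] forces x3=F; simplify:
  satisfied 1 clause(s); 5 remain; assigned so far: [3]
unit clause [5] forces x5=T; simplify:
  drop -5 from [-5, -1] -> [-1]
  satisfied 1 clause(s); 4 remain; assigned so far: [3, 5]
unit clause [-1] forces x1=F; simplify:
  drop 1 from [1, 6, 4] -> [6, 4]
  drop 1 from [-4, 1] -> [-4]
  drop 1 from [1, -4] -> [-4]
  satisfied 1 clause(s); 3 remain; assigned so far: [1, 3, 5]
unit clause [-4] forces x4=F; simplify:
  drop 4 from [6, 4] -> [6]
  satisfied 2 clause(s); 1 remain; assigned so far: [1, 3, 4, 5]
unit clause [6] forces x6=T; simplify:
  satisfied 1 clause(s); 0 remain; assigned so far: [1, 3, 4, 5, 6]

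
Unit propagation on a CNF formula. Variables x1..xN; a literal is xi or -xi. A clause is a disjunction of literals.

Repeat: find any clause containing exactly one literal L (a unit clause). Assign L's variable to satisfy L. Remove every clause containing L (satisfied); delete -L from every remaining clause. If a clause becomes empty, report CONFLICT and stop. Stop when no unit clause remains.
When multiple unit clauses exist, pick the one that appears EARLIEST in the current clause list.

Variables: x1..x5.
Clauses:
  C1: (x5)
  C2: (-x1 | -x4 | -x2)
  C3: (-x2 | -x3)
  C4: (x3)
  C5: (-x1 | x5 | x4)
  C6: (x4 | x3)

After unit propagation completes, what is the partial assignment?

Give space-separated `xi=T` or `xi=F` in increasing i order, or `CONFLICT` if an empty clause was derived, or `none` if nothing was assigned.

Answer: x2=F x3=T x5=T

Derivation:
unit clause [5] forces x5=T; simplify:
  satisfied 2 clause(s); 4 remain; assigned so far: [5]
unit clause [3] forces x3=T; simplify:
  drop -3 from [-2, -3] -> [-2]
  satisfied 2 clause(s); 2 remain; assigned so far: [3, 5]
unit clause [-2] forces x2=F; simplify:
  satisfied 2 clause(s); 0 remain; assigned so far: [2, 3, 5]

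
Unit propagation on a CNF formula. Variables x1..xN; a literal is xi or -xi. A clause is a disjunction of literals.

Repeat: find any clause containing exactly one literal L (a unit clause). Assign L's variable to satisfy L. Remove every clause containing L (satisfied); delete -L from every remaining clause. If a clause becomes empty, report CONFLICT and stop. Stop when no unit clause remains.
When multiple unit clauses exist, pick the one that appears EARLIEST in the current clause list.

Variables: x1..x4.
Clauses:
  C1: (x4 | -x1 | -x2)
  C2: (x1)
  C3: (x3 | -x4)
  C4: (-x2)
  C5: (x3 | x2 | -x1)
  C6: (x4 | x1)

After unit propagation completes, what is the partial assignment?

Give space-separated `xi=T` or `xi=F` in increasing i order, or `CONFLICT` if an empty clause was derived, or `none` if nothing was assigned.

unit clause [1] forces x1=T; simplify:
  drop -1 from [4, -1, -2] -> [4, -2]
  drop -1 from [3, 2, -1] -> [3, 2]
  satisfied 2 clause(s); 4 remain; assigned so far: [1]
unit clause [-2] forces x2=F; simplify:
  drop 2 from [3, 2] -> [3]
  satisfied 2 clause(s); 2 remain; assigned so far: [1, 2]
unit clause [3] forces x3=T; simplify:
  satisfied 2 clause(s); 0 remain; assigned so far: [1, 2, 3]

Answer: x1=T x2=F x3=T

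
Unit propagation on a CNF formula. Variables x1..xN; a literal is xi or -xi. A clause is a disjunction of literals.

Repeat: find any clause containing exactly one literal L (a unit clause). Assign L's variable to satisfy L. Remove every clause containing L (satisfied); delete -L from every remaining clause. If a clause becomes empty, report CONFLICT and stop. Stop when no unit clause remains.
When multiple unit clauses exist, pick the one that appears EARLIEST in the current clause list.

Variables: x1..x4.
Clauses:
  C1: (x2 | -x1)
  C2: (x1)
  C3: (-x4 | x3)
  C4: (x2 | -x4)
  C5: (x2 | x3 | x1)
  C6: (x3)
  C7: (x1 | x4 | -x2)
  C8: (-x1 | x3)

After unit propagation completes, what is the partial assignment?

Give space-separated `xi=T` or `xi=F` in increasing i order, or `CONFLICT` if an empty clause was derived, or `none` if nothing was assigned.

Answer: x1=T x2=T x3=T

Derivation:
unit clause [1] forces x1=T; simplify:
  drop -1 from [2, -1] -> [2]
  drop -1 from [-1, 3] -> [3]
  satisfied 3 clause(s); 5 remain; assigned so far: [1]
unit clause [2] forces x2=T; simplify:
  satisfied 2 clause(s); 3 remain; assigned so far: [1, 2]
unit clause [3] forces x3=T; simplify:
  satisfied 3 clause(s); 0 remain; assigned so far: [1, 2, 3]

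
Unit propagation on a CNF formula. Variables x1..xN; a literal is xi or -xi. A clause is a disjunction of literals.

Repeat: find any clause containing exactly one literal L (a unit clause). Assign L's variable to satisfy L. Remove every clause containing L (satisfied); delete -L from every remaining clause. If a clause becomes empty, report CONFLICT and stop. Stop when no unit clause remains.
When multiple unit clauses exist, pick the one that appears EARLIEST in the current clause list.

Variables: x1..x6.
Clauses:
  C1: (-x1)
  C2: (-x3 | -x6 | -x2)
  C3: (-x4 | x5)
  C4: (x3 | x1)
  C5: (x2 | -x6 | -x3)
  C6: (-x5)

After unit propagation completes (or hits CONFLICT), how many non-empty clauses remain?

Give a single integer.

unit clause [-1] forces x1=F; simplify:
  drop 1 from [3, 1] -> [3]
  satisfied 1 clause(s); 5 remain; assigned so far: [1]
unit clause [3] forces x3=T; simplify:
  drop -3 from [-3, -6, -2] -> [-6, -2]
  drop -3 from [2, -6, -3] -> [2, -6]
  satisfied 1 clause(s); 4 remain; assigned so far: [1, 3]
unit clause [-5] forces x5=F; simplify:
  drop 5 from [-4, 5] -> [-4]
  satisfied 1 clause(s); 3 remain; assigned so far: [1, 3, 5]
unit clause [-4] forces x4=F; simplify:
  satisfied 1 clause(s); 2 remain; assigned so far: [1, 3, 4, 5]

Answer: 2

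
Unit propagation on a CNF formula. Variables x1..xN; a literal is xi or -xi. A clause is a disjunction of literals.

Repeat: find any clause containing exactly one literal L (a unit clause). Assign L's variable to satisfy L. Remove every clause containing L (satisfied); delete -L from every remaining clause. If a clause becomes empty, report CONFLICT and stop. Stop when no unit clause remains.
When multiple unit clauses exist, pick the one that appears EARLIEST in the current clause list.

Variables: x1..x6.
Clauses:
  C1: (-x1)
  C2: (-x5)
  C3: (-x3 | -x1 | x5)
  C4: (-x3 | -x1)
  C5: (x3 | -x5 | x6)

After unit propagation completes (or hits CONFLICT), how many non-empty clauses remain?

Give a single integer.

unit clause [-1] forces x1=F; simplify:
  satisfied 3 clause(s); 2 remain; assigned so far: [1]
unit clause [-5] forces x5=F; simplify:
  satisfied 2 clause(s); 0 remain; assigned so far: [1, 5]

Answer: 0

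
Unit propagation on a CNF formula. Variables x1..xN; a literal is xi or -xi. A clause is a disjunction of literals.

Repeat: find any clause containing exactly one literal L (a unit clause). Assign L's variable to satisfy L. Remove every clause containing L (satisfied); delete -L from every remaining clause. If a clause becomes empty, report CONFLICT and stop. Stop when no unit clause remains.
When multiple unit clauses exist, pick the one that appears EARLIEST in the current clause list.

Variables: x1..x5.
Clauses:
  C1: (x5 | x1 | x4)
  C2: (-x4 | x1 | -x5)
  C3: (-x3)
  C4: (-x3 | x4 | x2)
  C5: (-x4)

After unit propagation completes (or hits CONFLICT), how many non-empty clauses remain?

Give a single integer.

Answer: 1

Derivation:
unit clause [-3] forces x3=F; simplify:
  satisfied 2 clause(s); 3 remain; assigned so far: [3]
unit clause [-4] forces x4=F; simplify:
  drop 4 from [5, 1, 4] -> [5, 1]
  satisfied 2 clause(s); 1 remain; assigned so far: [3, 4]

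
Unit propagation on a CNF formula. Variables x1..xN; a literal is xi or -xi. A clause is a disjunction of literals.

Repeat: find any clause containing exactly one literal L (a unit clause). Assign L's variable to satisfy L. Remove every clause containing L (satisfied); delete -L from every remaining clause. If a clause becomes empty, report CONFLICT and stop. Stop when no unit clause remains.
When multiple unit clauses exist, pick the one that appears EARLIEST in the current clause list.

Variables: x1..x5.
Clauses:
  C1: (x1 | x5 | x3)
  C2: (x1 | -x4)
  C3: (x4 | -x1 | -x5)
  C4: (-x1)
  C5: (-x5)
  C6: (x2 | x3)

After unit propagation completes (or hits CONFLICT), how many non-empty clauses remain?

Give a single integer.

Answer: 0

Derivation:
unit clause [-1] forces x1=F; simplify:
  drop 1 from [1, 5, 3] -> [5, 3]
  drop 1 from [1, -4] -> [-4]
  satisfied 2 clause(s); 4 remain; assigned so far: [1]
unit clause [-4] forces x4=F; simplify:
  satisfied 1 clause(s); 3 remain; assigned so far: [1, 4]
unit clause [-5] forces x5=F; simplify:
  drop 5 from [5, 3] -> [3]
  satisfied 1 clause(s); 2 remain; assigned so far: [1, 4, 5]
unit clause [3] forces x3=T; simplify:
  satisfied 2 clause(s); 0 remain; assigned so far: [1, 3, 4, 5]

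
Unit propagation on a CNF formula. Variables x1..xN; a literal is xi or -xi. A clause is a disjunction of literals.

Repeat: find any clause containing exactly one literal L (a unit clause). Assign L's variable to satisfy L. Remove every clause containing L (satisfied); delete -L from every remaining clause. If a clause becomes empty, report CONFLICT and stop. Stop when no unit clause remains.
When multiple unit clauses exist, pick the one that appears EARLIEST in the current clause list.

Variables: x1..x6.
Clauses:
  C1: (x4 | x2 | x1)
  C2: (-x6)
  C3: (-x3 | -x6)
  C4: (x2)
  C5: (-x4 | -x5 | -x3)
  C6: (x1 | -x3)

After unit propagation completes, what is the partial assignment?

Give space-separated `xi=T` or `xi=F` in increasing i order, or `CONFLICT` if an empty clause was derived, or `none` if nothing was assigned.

Answer: x2=T x6=F

Derivation:
unit clause [-6] forces x6=F; simplify:
  satisfied 2 clause(s); 4 remain; assigned so far: [6]
unit clause [2] forces x2=T; simplify:
  satisfied 2 clause(s); 2 remain; assigned so far: [2, 6]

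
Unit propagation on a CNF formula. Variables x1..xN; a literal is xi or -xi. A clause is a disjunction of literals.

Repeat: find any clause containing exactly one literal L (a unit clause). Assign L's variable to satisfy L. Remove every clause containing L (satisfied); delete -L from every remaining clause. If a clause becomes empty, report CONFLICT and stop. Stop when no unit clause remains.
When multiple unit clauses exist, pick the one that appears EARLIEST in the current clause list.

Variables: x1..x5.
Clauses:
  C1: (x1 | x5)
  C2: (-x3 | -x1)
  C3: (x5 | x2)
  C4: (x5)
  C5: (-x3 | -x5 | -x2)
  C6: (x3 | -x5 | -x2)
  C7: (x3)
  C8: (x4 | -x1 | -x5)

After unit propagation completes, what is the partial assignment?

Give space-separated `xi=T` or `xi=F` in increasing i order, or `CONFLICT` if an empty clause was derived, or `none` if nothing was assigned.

unit clause [5] forces x5=T; simplify:
  drop -5 from [-3, -5, -2] -> [-3, -2]
  drop -5 from [3, -5, -2] -> [3, -2]
  drop -5 from [4, -1, -5] -> [4, -1]
  satisfied 3 clause(s); 5 remain; assigned so far: [5]
unit clause [3] forces x3=T; simplify:
  drop -3 from [-3, -1] -> [-1]
  drop -3 from [-3, -2] -> [-2]
  satisfied 2 clause(s); 3 remain; assigned so far: [3, 5]
unit clause [-1] forces x1=F; simplify:
  satisfied 2 clause(s); 1 remain; assigned so far: [1, 3, 5]
unit clause [-2] forces x2=F; simplify:
  satisfied 1 clause(s); 0 remain; assigned so far: [1, 2, 3, 5]

Answer: x1=F x2=F x3=T x5=T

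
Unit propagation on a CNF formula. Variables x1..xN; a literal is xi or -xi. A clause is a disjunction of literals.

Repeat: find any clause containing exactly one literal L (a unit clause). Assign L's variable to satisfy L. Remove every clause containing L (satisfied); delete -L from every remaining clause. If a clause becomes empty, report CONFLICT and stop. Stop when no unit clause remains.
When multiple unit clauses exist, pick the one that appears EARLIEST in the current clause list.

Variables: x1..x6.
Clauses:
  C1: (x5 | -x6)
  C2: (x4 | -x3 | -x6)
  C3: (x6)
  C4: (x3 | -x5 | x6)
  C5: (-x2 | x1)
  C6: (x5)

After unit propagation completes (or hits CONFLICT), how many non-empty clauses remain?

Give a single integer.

unit clause [6] forces x6=T; simplify:
  drop -6 from [5, -6] -> [5]
  drop -6 from [4, -3, -6] -> [4, -3]
  satisfied 2 clause(s); 4 remain; assigned so far: [6]
unit clause [5] forces x5=T; simplify:
  satisfied 2 clause(s); 2 remain; assigned so far: [5, 6]

Answer: 2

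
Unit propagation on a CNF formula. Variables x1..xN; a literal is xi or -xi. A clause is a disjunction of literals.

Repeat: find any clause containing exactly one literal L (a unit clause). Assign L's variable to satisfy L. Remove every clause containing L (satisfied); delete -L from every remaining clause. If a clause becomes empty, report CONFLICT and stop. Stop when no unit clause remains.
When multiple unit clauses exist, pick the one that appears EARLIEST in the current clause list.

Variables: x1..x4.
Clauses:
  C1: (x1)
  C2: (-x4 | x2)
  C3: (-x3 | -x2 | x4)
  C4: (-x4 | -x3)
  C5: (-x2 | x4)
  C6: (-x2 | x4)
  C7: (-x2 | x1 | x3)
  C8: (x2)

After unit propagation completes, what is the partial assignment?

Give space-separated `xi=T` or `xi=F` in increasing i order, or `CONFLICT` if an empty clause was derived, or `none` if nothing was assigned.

unit clause [1] forces x1=T; simplify:
  satisfied 2 clause(s); 6 remain; assigned so far: [1]
unit clause [2] forces x2=T; simplify:
  drop -2 from [-3, -2, 4] -> [-3, 4]
  drop -2 from [-2, 4] -> [4]
  drop -2 from [-2, 4] -> [4]
  satisfied 2 clause(s); 4 remain; assigned so far: [1, 2]
unit clause [4] forces x4=T; simplify:
  drop -4 from [-4, -3] -> [-3]
  satisfied 3 clause(s); 1 remain; assigned so far: [1, 2, 4]
unit clause [-3] forces x3=F; simplify:
  satisfied 1 clause(s); 0 remain; assigned so far: [1, 2, 3, 4]

Answer: x1=T x2=T x3=F x4=T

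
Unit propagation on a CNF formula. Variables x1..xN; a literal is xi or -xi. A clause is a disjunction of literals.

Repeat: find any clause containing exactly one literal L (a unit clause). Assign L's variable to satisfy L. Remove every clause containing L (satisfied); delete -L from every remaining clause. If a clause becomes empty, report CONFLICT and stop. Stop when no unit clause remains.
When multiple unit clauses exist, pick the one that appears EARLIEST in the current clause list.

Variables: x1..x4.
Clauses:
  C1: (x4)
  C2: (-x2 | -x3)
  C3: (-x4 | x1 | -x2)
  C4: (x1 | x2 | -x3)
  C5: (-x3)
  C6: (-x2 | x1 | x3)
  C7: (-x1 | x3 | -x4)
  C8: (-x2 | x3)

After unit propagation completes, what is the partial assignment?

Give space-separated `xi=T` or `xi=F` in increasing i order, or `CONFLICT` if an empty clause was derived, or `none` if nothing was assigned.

Answer: x1=F x2=F x3=F x4=T

Derivation:
unit clause [4] forces x4=T; simplify:
  drop -4 from [-4, 1, -2] -> [1, -2]
  drop -4 from [-1, 3, -4] -> [-1, 3]
  satisfied 1 clause(s); 7 remain; assigned so far: [4]
unit clause [-3] forces x3=F; simplify:
  drop 3 from [-2, 1, 3] -> [-2, 1]
  drop 3 from [-1, 3] -> [-1]
  drop 3 from [-2, 3] -> [-2]
  satisfied 3 clause(s); 4 remain; assigned so far: [3, 4]
unit clause [-1] forces x1=F; simplify:
  drop 1 from [1, -2] -> [-2]
  drop 1 from [-2, 1] -> [-2]
  satisfied 1 clause(s); 3 remain; assigned so far: [1, 3, 4]
unit clause [-2] forces x2=F; simplify:
  satisfied 3 clause(s); 0 remain; assigned so far: [1, 2, 3, 4]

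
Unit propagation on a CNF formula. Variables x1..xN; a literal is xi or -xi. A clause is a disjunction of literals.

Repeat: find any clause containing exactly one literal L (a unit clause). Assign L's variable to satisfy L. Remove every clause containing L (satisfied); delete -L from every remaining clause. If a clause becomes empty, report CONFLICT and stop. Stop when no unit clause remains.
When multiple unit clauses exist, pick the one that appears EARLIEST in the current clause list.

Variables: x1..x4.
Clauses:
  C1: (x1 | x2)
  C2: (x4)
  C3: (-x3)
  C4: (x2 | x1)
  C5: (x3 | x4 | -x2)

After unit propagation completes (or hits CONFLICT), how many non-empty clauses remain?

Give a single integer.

Answer: 2

Derivation:
unit clause [4] forces x4=T; simplify:
  satisfied 2 clause(s); 3 remain; assigned so far: [4]
unit clause [-3] forces x3=F; simplify:
  satisfied 1 clause(s); 2 remain; assigned so far: [3, 4]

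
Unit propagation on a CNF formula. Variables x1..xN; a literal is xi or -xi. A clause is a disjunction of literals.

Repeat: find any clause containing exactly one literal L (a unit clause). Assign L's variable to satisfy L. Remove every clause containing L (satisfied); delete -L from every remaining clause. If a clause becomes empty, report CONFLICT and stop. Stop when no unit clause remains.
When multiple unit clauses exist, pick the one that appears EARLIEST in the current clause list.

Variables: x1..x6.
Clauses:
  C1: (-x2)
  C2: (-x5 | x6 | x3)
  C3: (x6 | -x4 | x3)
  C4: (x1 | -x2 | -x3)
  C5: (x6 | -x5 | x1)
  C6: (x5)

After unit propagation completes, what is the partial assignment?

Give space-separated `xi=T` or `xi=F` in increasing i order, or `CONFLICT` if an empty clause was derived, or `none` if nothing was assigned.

unit clause [-2] forces x2=F; simplify:
  satisfied 2 clause(s); 4 remain; assigned so far: [2]
unit clause [5] forces x5=T; simplify:
  drop -5 from [-5, 6, 3] -> [6, 3]
  drop -5 from [6, -5, 1] -> [6, 1]
  satisfied 1 clause(s); 3 remain; assigned so far: [2, 5]

Answer: x2=F x5=T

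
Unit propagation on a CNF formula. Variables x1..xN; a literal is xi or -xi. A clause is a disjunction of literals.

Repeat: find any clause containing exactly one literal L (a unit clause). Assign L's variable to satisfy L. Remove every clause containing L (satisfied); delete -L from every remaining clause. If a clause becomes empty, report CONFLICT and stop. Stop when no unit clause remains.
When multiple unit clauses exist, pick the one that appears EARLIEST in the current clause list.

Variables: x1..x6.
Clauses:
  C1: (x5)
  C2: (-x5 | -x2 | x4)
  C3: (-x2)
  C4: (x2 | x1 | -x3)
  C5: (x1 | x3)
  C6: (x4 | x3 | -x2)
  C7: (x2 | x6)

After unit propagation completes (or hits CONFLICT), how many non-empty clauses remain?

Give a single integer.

Answer: 2

Derivation:
unit clause [5] forces x5=T; simplify:
  drop -5 from [-5, -2, 4] -> [-2, 4]
  satisfied 1 clause(s); 6 remain; assigned so far: [5]
unit clause [-2] forces x2=F; simplify:
  drop 2 from [2, 1, -3] -> [1, -3]
  drop 2 from [2, 6] -> [6]
  satisfied 3 clause(s); 3 remain; assigned so far: [2, 5]
unit clause [6] forces x6=T; simplify:
  satisfied 1 clause(s); 2 remain; assigned so far: [2, 5, 6]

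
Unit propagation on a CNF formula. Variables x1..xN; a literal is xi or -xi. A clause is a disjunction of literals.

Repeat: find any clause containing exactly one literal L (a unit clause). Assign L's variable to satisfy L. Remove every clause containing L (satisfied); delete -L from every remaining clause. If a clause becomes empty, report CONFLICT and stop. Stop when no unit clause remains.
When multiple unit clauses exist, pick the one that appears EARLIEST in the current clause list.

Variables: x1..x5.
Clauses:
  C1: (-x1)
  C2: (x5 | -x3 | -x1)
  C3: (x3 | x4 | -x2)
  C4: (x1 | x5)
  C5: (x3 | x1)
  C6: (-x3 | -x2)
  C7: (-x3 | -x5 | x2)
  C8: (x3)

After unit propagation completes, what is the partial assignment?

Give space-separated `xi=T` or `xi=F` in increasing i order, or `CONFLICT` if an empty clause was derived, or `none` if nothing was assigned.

Answer: CONFLICT

Derivation:
unit clause [-1] forces x1=F; simplify:
  drop 1 from [1, 5] -> [5]
  drop 1 from [3, 1] -> [3]
  satisfied 2 clause(s); 6 remain; assigned so far: [1]
unit clause [5] forces x5=T; simplify:
  drop -5 from [-3, -5, 2] -> [-3, 2]
  satisfied 1 clause(s); 5 remain; assigned so far: [1, 5]
unit clause [3] forces x3=T; simplify:
  drop -3 from [-3, -2] -> [-2]
  drop -3 from [-3, 2] -> [2]
  satisfied 3 clause(s); 2 remain; assigned so far: [1, 3, 5]
unit clause [-2] forces x2=F; simplify:
  drop 2 from [2] -> [] (empty!)
  satisfied 1 clause(s); 1 remain; assigned so far: [1, 2, 3, 5]
CONFLICT (empty clause)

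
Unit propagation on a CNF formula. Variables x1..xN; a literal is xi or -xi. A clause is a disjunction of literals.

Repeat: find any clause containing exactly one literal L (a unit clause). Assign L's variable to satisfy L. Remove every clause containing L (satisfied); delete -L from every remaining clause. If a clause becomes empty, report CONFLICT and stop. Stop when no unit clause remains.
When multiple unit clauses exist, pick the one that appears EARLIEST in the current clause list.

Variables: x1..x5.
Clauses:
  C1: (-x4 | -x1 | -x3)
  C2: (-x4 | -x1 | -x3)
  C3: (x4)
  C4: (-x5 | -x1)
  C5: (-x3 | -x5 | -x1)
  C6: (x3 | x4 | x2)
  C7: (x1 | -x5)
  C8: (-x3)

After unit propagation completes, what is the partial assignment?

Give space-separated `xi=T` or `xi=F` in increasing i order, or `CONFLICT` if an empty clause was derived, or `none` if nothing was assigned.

Answer: x3=F x4=T

Derivation:
unit clause [4] forces x4=T; simplify:
  drop -4 from [-4, -1, -3] -> [-1, -3]
  drop -4 from [-4, -1, -3] -> [-1, -3]
  satisfied 2 clause(s); 6 remain; assigned so far: [4]
unit clause [-3] forces x3=F; simplify:
  satisfied 4 clause(s); 2 remain; assigned so far: [3, 4]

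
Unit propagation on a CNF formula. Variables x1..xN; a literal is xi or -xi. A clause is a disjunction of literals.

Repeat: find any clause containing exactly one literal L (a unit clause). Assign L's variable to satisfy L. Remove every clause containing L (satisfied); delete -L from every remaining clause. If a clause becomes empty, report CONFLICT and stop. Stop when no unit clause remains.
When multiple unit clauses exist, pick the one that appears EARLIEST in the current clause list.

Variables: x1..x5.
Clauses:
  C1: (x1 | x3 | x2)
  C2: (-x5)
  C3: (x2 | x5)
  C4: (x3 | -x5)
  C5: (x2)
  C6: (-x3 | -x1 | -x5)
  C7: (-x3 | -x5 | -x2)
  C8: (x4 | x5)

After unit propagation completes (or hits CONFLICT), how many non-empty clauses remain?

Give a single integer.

unit clause [-5] forces x5=F; simplify:
  drop 5 from [2, 5] -> [2]
  drop 5 from [4, 5] -> [4]
  satisfied 4 clause(s); 4 remain; assigned so far: [5]
unit clause [2] forces x2=T; simplify:
  satisfied 3 clause(s); 1 remain; assigned so far: [2, 5]
unit clause [4] forces x4=T; simplify:
  satisfied 1 clause(s); 0 remain; assigned so far: [2, 4, 5]

Answer: 0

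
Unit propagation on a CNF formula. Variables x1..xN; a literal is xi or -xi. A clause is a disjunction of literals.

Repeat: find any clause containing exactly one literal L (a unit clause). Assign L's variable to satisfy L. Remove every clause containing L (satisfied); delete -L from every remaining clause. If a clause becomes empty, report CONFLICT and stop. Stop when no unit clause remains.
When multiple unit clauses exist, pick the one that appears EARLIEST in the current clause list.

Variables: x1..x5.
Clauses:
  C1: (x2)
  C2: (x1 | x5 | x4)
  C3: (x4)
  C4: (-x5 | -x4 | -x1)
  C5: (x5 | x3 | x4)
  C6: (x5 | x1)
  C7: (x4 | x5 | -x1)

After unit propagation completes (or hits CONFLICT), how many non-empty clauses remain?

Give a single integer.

Answer: 2

Derivation:
unit clause [2] forces x2=T; simplify:
  satisfied 1 clause(s); 6 remain; assigned so far: [2]
unit clause [4] forces x4=T; simplify:
  drop -4 from [-5, -4, -1] -> [-5, -1]
  satisfied 4 clause(s); 2 remain; assigned so far: [2, 4]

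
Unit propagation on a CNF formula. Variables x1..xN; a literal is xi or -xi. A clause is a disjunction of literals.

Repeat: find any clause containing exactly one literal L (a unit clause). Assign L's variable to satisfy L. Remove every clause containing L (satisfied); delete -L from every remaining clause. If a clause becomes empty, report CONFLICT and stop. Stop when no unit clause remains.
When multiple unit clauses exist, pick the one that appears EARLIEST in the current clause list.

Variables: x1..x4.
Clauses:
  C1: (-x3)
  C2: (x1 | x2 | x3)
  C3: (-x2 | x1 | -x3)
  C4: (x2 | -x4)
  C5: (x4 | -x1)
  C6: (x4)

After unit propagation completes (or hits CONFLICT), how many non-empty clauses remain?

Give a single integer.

unit clause [-3] forces x3=F; simplify:
  drop 3 from [1, 2, 3] -> [1, 2]
  satisfied 2 clause(s); 4 remain; assigned so far: [3]
unit clause [4] forces x4=T; simplify:
  drop -4 from [2, -4] -> [2]
  satisfied 2 clause(s); 2 remain; assigned so far: [3, 4]
unit clause [2] forces x2=T; simplify:
  satisfied 2 clause(s); 0 remain; assigned so far: [2, 3, 4]

Answer: 0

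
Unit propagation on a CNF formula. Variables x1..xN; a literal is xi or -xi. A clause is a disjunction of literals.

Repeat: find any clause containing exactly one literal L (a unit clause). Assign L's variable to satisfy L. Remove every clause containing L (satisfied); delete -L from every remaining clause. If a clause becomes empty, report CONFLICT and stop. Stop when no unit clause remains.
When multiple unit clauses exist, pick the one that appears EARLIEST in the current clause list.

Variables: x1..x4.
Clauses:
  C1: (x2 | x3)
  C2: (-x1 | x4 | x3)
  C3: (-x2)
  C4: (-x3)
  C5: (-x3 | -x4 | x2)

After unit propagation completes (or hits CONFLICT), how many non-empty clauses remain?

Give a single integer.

unit clause [-2] forces x2=F; simplify:
  drop 2 from [2, 3] -> [3]
  drop 2 from [-3, -4, 2] -> [-3, -4]
  satisfied 1 clause(s); 4 remain; assigned so far: [2]
unit clause [3] forces x3=T; simplify:
  drop -3 from [-3] -> [] (empty!)
  drop -3 from [-3, -4] -> [-4]
  satisfied 2 clause(s); 2 remain; assigned so far: [2, 3]
CONFLICT (empty clause)

Answer: 1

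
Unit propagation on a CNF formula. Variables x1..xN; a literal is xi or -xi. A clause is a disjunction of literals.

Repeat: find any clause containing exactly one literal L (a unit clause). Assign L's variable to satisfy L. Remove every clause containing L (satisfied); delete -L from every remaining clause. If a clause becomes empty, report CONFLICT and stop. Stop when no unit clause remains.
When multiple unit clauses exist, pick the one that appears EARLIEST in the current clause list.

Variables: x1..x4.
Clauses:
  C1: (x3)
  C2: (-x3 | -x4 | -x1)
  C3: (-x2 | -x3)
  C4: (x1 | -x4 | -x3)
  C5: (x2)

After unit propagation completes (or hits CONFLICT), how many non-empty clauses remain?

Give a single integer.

unit clause [3] forces x3=T; simplify:
  drop -3 from [-3, -4, -1] -> [-4, -1]
  drop -3 from [-2, -3] -> [-2]
  drop -3 from [1, -4, -3] -> [1, -4]
  satisfied 1 clause(s); 4 remain; assigned so far: [3]
unit clause [-2] forces x2=F; simplify:
  drop 2 from [2] -> [] (empty!)
  satisfied 1 clause(s); 3 remain; assigned so far: [2, 3]
CONFLICT (empty clause)

Answer: 2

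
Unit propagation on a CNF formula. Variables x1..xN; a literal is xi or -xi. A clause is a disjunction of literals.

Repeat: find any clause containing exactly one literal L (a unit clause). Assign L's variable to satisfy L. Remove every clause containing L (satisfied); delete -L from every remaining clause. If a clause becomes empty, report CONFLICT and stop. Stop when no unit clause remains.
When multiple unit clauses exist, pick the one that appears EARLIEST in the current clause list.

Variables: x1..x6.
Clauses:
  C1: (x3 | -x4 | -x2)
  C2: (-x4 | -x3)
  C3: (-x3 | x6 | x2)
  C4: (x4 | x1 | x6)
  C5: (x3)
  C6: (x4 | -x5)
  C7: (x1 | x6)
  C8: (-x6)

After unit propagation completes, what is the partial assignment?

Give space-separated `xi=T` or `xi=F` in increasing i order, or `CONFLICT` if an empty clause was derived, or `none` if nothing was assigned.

unit clause [3] forces x3=T; simplify:
  drop -3 from [-4, -3] -> [-4]
  drop -3 from [-3, 6, 2] -> [6, 2]
  satisfied 2 clause(s); 6 remain; assigned so far: [3]
unit clause [-4] forces x4=F; simplify:
  drop 4 from [4, 1, 6] -> [1, 6]
  drop 4 from [4, -5] -> [-5]
  satisfied 1 clause(s); 5 remain; assigned so far: [3, 4]
unit clause [-5] forces x5=F; simplify:
  satisfied 1 clause(s); 4 remain; assigned so far: [3, 4, 5]
unit clause [-6] forces x6=F; simplify:
  drop 6 from [6, 2] -> [2]
  drop 6 from [1, 6] -> [1]
  drop 6 from [1, 6] -> [1]
  satisfied 1 clause(s); 3 remain; assigned so far: [3, 4, 5, 6]
unit clause [2] forces x2=T; simplify:
  satisfied 1 clause(s); 2 remain; assigned so far: [2, 3, 4, 5, 6]
unit clause [1] forces x1=T; simplify:
  satisfied 2 clause(s); 0 remain; assigned so far: [1, 2, 3, 4, 5, 6]

Answer: x1=T x2=T x3=T x4=F x5=F x6=F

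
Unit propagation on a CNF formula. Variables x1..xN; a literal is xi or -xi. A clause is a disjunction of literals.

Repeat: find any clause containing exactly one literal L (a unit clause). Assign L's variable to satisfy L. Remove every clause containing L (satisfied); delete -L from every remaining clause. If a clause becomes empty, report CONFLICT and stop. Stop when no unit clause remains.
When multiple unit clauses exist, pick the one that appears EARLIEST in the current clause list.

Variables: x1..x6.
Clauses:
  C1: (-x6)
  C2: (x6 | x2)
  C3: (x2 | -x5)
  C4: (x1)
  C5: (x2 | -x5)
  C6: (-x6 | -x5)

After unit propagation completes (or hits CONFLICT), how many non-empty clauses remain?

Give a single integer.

unit clause [-6] forces x6=F; simplify:
  drop 6 from [6, 2] -> [2]
  satisfied 2 clause(s); 4 remain; assigned so far: [6]
unit clause [2] forces x2=T; simplify:
  satisfied 3 clause(s); 1 remain; assigned so far: [2, 6]
unit clause [1] forces x1=T; simplify:
  satisfied 1 clause(s); 0 remain; assigned so far: [1, 2, 6]

Answer: 0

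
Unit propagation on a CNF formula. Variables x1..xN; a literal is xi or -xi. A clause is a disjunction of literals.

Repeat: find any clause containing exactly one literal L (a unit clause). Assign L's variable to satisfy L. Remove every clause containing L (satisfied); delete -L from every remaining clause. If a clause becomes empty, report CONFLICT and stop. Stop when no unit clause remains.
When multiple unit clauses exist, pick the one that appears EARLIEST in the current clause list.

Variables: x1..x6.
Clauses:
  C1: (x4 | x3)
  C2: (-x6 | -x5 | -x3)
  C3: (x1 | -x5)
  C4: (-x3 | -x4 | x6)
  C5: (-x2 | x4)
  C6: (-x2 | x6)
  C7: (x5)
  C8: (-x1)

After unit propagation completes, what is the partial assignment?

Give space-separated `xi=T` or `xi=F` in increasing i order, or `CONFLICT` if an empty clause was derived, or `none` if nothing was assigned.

Answer: CONFLICT

Derivation:
unit clause [5] forces x5=T; simplify:
  drop -5 from [-6, -5, -3] -> [-6, -3]
  drop -5 from [1, -5] -> [1]
  satisfied 1 clause(s); 7 remain; assigned so far: [5]
unit clause [1] forces x1=T; simplify:
  drop -1 from [-1] -> [] (empty!)
  satisfied 1 clause(s); 6 remain; assigned so far: [1, 5]
CONFLICT (empty clause)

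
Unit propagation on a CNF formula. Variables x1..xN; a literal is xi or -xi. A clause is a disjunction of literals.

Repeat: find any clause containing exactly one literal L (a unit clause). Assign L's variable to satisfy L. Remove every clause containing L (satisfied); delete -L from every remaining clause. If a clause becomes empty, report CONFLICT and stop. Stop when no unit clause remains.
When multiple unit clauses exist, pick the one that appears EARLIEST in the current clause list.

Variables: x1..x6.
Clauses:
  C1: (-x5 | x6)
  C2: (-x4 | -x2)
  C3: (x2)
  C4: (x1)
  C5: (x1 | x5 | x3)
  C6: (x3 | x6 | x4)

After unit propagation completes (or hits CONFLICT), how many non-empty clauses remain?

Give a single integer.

Answer: 2

Derivation:
unit clause [2] forces x2=T; simplify:
  drop -2 from [-4, -2] -> [-4]
  satisfied 1 clause(s); 5 remain; assigned so far: [2]
unit clause [-4] forces x4=F; simplify:
  drop 4 from [3, 6, 4] -> [3, 6]
  satisfied 1 clause(s); 4 remain; assigned so far: [2, 4]
unit clause [1] forces x1=T; simplify:
  satisfied 2 clause(s); 2 remain; assigned so far: [1, 2, 4]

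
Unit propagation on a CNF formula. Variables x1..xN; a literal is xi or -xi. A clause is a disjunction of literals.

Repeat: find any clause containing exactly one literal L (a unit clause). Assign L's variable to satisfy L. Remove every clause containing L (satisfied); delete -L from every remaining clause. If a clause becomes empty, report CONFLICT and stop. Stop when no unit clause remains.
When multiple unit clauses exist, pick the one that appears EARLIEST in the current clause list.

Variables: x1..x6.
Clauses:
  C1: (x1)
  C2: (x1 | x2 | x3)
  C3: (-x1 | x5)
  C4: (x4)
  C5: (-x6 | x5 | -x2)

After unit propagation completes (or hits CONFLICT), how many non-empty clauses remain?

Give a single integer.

Answer: 0

Derivation:
unit clause [1] forces x1=T; simplify:
  drop -1 from [-1, 5] -> [5]
  satisfied 2 clause(s); 3 remain; assigned so far: [1]
unit clause [5] forces x5=T; simplify:
  satisfied 2 clause(s); 1 remain; assigned so far: [1, 5]
unit clause [4] forces x4=T; simplify:
  satisfied 1 clause(s); 0 remain; assigned so far: [1, 4, 5]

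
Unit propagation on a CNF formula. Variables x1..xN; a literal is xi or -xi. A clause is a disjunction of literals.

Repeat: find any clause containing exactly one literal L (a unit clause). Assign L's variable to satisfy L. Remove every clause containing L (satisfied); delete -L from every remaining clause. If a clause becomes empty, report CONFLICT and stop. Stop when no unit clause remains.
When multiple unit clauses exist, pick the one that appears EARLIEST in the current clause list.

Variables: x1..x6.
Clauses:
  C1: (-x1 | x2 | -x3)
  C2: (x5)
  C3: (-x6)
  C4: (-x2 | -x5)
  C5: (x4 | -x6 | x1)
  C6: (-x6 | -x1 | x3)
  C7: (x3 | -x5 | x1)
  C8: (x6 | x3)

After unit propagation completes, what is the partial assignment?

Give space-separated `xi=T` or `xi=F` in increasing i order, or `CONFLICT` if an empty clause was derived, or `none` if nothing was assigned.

unit clause [5] forces x5=T; simplify:
  drop -5 from [-2, -5] -> [-2]
  drop -5 from [3, -5, 1] -> [3, 1]
  satisfied 1 clause(s); 7 remain; assigned so far: [5]
unit clause [-6] forces x6=F; simplify:
  drop 6 from [6, 3] -> [3]
  satisfied 3 clause(s); 4 remain; assigned so far: [5, 6]
unit clause [-2] forces x2=F; simplify:
  drop 2 from [-1, 2, -3] -> [-1, -3]
  satisfied 1 clause(s); 3 remain; assigned so far: [2, 5, 6]
unit clause [3] forces x3=T; simplify:
  drop -3 from [-1, -3] -> [-1]
  satisfied 2 clause(s); 1 remain; assigned so far: [2, 3, 5, 6]
unit clause [-1] forces x1=F; simplify:
  satisfied 1 clause(s); 0 remain; assigned so far: [1, 2, 3, 5, 6]

Answer: x1=F x2=F x3=T x5=T x6=F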